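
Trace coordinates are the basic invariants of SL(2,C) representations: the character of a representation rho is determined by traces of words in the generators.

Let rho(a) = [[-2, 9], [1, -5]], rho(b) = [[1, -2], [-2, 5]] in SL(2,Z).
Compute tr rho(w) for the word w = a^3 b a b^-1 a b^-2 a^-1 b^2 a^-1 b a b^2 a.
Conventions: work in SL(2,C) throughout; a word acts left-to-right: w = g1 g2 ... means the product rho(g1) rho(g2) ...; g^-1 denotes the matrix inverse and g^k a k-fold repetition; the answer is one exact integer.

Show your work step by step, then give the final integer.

-1459650462739

rho(a) = [[-2, 9], [1, -5]]
... * rho(a) = [[-2, 9], [1, -5]]  ->  [[13, -63], [-7, 34]]
... * rho(a) = [[-2, 9], [1, -5]]  ->  [[-89, 432], [48, -233]]
... * rho(b) = [[1, -2], [-2, 5]]  ->  [[-953, 2338], [514, -1261]]
... * rho(a) = [[-2, 9], [1, -5]]  ->  [[4244, -20267], [-2289, 10931]]
... * rho(b^-1) = [[5, 2], [2, 1]]  ->  [[-19314, -11779], [10417, 6353]]
... * rho(a) = [[-2, 9], [1, -5]]  ->  [[26849, -114931], [-14481, 61988]]
... * rho(b^-1) = [[5, 2], [2, 1]]  ->  [[-95617, -61233], [51571, 33026]]
... * rho(b^-1) = [[5, 2], [2, 1]]  ->  [[-600551, -252467], [323907, 136168]]
... * rho(a^-1) = [[-5, -9], [-1, -2]]  ->  [[3255222, 5909893], [-1755703, -3187499]]
... * rho(b) = [[1, -2], [-2, 5]]  ->  [[-8564564, 23039021], [4619295, -12426089]]
... * rho(b) = [[1, -2], [-2, 5]]  ->  [[-54642606, 132324233], [29471473, -71369035]]
... * rho(a^-1) = [[-5, -9], [-1, -2]]  ->  [[140888797, 227134988], [-75988330, -122505187]]
... * rho(b) = [[1, -2], [-2, 5]]  ->  [[-313381179, 853897346], [169022044, -460549275]]
... * rho(a) = [[-2, 9], [1, -5]]  ->  [[1480659704, -7089917341], [-798593363, 3823944771]]
... * rho(b) = [[1, -2], [-2, 5]]  ->  [[15660494386, -38410906113], [-8446482905, 20716910581]]
... * rho(b) = [[1, -2], [-2, 5]]  ->  [[92482306612, -223375519337], [-49880304067, 120477518715]]
... * rho(a) = [[-2, 9], [1, -5]]  ->  [[-408340132561, 1949218356193], [220238126849, -1051310330178]]
tr = -408340132561 + -1051310330178 = -1459650462739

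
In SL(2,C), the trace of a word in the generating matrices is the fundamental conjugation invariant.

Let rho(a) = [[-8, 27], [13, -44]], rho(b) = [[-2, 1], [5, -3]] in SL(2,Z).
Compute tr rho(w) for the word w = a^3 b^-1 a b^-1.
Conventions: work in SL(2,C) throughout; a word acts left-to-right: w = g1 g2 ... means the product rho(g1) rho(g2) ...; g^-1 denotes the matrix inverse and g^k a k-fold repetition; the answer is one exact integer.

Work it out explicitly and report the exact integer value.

rho(a) = [[-8, 27], [13, -44]]
... * rho(a) = [[-8, 27], [13, -44]]  ->  [[415, -1404], [-676, 2287]]
... * rho(a) = [[-8, 27], [13, -44]]  ->  [[-21572, 72981], [35139, -118880]]
... * rho(b^-1) = [[-3, -1], [-5, -2]]  ->  [[-300189, -124390], [488983, 202621]]
... * rho(a) = [[-8, 27], [13, -44]]  ->  [[784442, -2631943], [-1277791, 4287217]]
... * rho(b^-1) = [[-3, -1], [-5, -2]]  ->  [[10806389, 4479444], [-17602712, -7296643]]
tr = 10806389 + -7296643 = 3509746

3509746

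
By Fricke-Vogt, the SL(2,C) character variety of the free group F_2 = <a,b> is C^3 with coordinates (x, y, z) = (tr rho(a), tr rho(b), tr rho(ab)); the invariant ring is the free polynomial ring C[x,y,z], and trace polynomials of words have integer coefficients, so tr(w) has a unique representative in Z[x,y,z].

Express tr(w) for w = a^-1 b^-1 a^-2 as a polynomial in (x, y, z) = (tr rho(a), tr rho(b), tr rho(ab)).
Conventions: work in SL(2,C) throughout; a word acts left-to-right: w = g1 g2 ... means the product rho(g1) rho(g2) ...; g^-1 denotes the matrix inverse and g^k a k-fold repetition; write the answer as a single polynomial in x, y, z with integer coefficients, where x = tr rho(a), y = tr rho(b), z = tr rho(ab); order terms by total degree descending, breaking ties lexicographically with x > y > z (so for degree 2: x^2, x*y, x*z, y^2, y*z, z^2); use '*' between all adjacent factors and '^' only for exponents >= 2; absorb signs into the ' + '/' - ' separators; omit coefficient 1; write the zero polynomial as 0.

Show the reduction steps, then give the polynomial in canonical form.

trace(a^-1) = trace(a) = x
so trace(a^-2) = trace(a^-1)*trace(a) - trace(1)   [inverse elimination on a] = x^2 - 2
trace(b a^-1) = trace(b)*trace(a) - trace(b a)   [inverse elimination on a] = x*y - z
reduce: trace(a^-2 b) = trace(b a^-1)*trace(a) - trace(b)   [inverse elimination on a] = x^2*y - x*z - y
trace(b^-1 a^-2) = trace(a^-2)*trace(b) - trace(a^-2 b)   [inverse elimination on b] = x*z - y
so trace(a^-1 b^-1 a^-2) = trace(b^-1 a^-2)*trace(a) - trace(b^-1 a^-1)   [inverse elimination on a] = x^2*z - x*y - z

x^2*z - x*y - z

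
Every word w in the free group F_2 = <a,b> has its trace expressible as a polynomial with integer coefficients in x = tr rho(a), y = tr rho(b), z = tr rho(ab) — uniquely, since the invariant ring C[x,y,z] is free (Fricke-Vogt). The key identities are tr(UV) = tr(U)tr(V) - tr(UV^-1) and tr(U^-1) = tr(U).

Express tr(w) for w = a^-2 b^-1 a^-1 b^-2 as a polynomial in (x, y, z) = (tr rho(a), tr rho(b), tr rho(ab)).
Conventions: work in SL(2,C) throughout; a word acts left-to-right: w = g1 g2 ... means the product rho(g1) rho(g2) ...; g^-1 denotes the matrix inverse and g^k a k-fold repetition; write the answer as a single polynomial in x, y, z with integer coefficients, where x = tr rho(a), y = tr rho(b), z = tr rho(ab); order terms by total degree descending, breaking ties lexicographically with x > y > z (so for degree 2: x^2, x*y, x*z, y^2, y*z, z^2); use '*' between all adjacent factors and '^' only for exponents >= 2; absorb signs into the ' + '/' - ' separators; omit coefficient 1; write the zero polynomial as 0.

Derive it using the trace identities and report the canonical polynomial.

x*y*z^2 - x^2*z - y^2*z + z

and tr(a^-1) = tr(a) = x
next, tr(a^-1 b) = tr(b)*tr(a) - tr(b a)   [inverse elimination on a] = x*y - z
next, tr(a^-1 b^-1) = tr(a^-1)*tr(b) - tr(a^-1 b)   [inverse elimination on b] = z
next, tr(a^-1 b^-1 a^-1) = tr(a^-1 b^-1)*tr(a) - tr(a^-1 b^-1 a)   [inverse elimination on a] = x*z - y
tr(a^-1 b^-1 a^-2) = tr(a^-1 b^-1 a^-1)*tr(a) - tr(a^-1 b^-1)   [inverse elimination on a] = x^2*z - x*y - z
tr(a^-1 b a^-1) = tr(a^-1 b)*tr(a) - tr(a^-1 b a)   [inverse elimination on a] = x^2*y - x*z - y
tr(b^2) = tr(b)*tr(b) - tr(1)   [square of b] = y^2 - 2
tr(b^2 a) = tr(b)*tr(a b) - tr(a)   [square of b] = y*z - x
tr(b a^-1 b) = tr(b^2)*tr(a) - tr(b^2 a)   [inverse elimination on a] = x*y^2 - y*z - x
and tr(b a b a) = tr(a b)*tr(a b) - tr(1)   [split at a repeated a] = z^2 - 2
and tr(b a^-1 b a) = tr(b a b)*tr(a) - tr(b a b a)   [inverse elimination on a] = x*y*z - x^2 - z^2 + 2
tr(a^-1 b a^-1 b) = tr(b a^-1 b)*tr(a) - tr(b a^-1 b a)   [inverse elimination on a] = x^2*y^2 - 2*x*y*z + z^2 - 2
next, tr(a^-1 b a^-1 b^-1) = tr(a^-1 b a^-1)*tr(b) - tr(a^-1 b a^-1 b)   [inverse elimination on b] = x*y*z - y^2 - z^2 + 2
tr(a^-1 b^-1 a^-2 b) = tr(a^-1 b a^-1 b^-1)*tr(a) - tr(a^-1 b a^-1 b^-1 a)   [inverse elimination on a] = x^2*y*z - x*y^2 - x*z^2 + x
and tr(b^-1 a^-2 b^-1 a^-1) = tr(a^-1 b^-1 a^-2)*tr(b) - tr(a^-1 b^-1 a^-2 b)   [inverse elimination on b] = x*z^2 - y*z - x
tr(a^-2 b^-1 a^-1 b^-2) = tr(b^-1 a^-2 b^-1 a^-1)*tr(b) - tr(b^-1 a^-2 b^-1 a^-1 b)   [inverse elimination on b] = x*y*z^2 - x^2*z - y^2*z + z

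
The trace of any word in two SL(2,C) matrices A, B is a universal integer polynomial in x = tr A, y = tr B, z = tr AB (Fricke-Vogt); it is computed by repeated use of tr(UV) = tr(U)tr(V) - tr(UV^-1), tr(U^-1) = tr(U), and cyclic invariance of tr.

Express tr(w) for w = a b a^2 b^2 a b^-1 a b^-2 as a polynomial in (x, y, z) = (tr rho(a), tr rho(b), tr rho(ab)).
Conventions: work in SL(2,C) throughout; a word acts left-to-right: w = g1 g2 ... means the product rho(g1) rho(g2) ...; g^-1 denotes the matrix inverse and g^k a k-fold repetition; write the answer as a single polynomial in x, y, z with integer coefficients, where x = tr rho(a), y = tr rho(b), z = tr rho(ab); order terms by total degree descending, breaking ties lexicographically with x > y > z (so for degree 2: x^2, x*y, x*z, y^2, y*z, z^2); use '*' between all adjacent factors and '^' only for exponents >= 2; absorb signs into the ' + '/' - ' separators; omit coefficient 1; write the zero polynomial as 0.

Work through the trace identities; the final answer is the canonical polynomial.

apply: trace(b a b a) = trace(b a)*trace(b a) - trace(1)   [split at repeated b] = z^2 - 2
apply: trace(b a b) = trace(b)*trace(a b) - trace(a) = y*z - x
apply: trace(a b a^2 b) = trace(a)*trace(b a b a) - trace(b a b) = x*z^2 - y*z - x
use: trace(a b a) = trace(a)*trace(b a) - trace(b) = x*z - y
trace(a b a^2) = trace(a)*trace(a b a) - trace(a b) = x^2*z - x*y - z
trace(b a^2 b^2 a) = trace(b)*trace(a b a^2 b) - trace(a b a^2) = x*y*z^2 - x^2*z - y^2*z + z
trace(b^3 a) = trace(b)*trace(b a b) - trace(b a) = y^2*z - x*y - z
use: trace(b^2) = trace(b)*trace(b) - trace(1) = y^2 - 2
trace(b^3) = trace(b)*trace(b^2) - trace(b) = y^3 - 3*y
trace(b a^2 b^2) = trace(a)*trace(b^3 a) - trace(b^3) = x*y^2*z - x^2*y - y^3 - x*z + 3*y
trace(b a^2 b^2 a^2) = trace(a)*trace(b a^2 b^2 a) - trace(b a^2 b^2) = x^2*y*z^2 - x^3*z - 2*x*y^2*z + x^2*y + y^3 + 2*x*z - 3*y
apply: trace(a^2 b a^2 b^2 a) = trace(a)*trace(b a^2 b^2 a^2) - trace(b a^2 b^2 a) = x^3*y*z^2 - x^4*z - 2*x^2*y^2*z + x^3*y + x*y^3 - x*y*z^2 + 3*x^2*z + y^2*z - 3*x*y - z
use: trace(b a b a b a) = trace(b a)*trace(b a b a) - trace(b^-1 a^-1)   [split at repeated b] = z^3 - 3*z
trace(b a b a b) = trace(b)*trace(a b a b) - trace(a b a) = y*z^2 - x*z - y
trace(a b a b a^2 b) = trace(a)*trace(b a b a b a) - trace(b a b a b) = x*z^3 - y*z^2 - 2*x*z + y
trace(a b a b a^2) = trace(a)*trace(b a b a^2) - trace(b a b a) = x^2*z^2 - x*y*z - x^2 - z^2 + 2
trace(b a^2 b^2 a b a) = trace(b)*trace(a b a b a^2 b) - trace(a b a b a^2) = x*y*z^3 - x^2*z^2 - y^2*z^2 - x*y*z + x^2 + y^2 + z^2 - 2
use: trace(a^2) = trace(a)*trace(a) - trace(1) = x^2 - 2
trace(a b^2 a) = trace(b)*trace(a^2 b) - trace(a^2) = x*y*z - x^2 - y^2 + 2
trace(b^2 a b^2 a) = trace(b)*trace(a b^2 a b) - trace(a b^2 a) = y^2*z^2 - 2*x*y*z + x^2 - 2
trace(b^2 a b^2) = trace(b)*trace(b^2 a b) - trace(b^2 a) = y^3*z - x*y^2 - 2*y*z + x
trace(b a^2 b^2 a b) = trace(a)*trace(b^2 a b^2 a) - trace(b^2 a b^2) = x*y^2*z^2 - 2*x^2*y*z - y^3*z + x^3 + x*y^2 + 2*y*z - 3*x
trace(a^2 b a^2 b^2 a b) = trace(a)*trace(b a^2 b^2 a b a) - trace(b a^2 b^2 a b) = x^2*y*z^3 - x^3*z^2 - 2*x*y^2*z^2 + x^2*y*z + y^3*z + x*z^2 - 2*y*z + x
trace(a b a^2 b^2 a b^-1 a) = trace(a^2 b a^2 b^2 a)*trace(b) - trace(a^2 b a^2 b^2 a b) = x^3*y^2*z^2 - x^4*y*z - 2*x^2*y^3*z - x^2*y*z^3 + x^3*y^2 + x^3*z^2 + x*y^4 + x*y^2*z^2 + 2*x^2*y*z - 3*x*y^2 - x*z^2 + y*z - x
use: trace(b^3 a b a) = trace(b)*trace(b a b a b) - trace(b a b a) = y^2*z^2 - x*y*z - y^2 - z^2 + 2
trace(b a b a^2 b^2) = trace(a)*trace(b^3 a b a) - trace(b^3 a b) = x*y^2*z^2 - x^2*y*z - y^3*z - x*z^2 + 2*y*z + x
trace(a b a b a^2 b^2 a) = trace(a)*trace(b a b a^2 b^2 a) - trace(b a b a^2 b^2) = x^2*y*z^3 - x^3*z^2 - 2*x*y^2*z^2 + y^3*z + x^3 + x*y^2 + 2*x*z^2 - 2*y*z - 3*x
trace(a b a b a b a b) = trace(b a)*trace(b a b a b a) - trace(b^-1 a^-1 b^-1 a^-1)   [split at repeated b] = z^4 - 4*z^2 + 2
trace(b^2 a b a b a b a) = trace(b)*trace(a b a b a b a b) - trace(a b a b a b a) = y*z^4 - x*z^3 - 3*y*z^2 + 2*x*z + y
apply: trace(a b a b a b^2) = trace(b)*trace(a b a b a b) - trace(a b a b a) = y*z^3 - x*z^2 - 2*y*z + x
trace(b^2 a b a b a b) = trace(b)*trace(a b a b a b^2) - trace(a b a b a b) = y^2*z^3 - x*y*z^2 - 2*y^2*z - z^3 + x*y + 3*z
trace(a b a b a^2 b^2 a b) = trace(a)*trace(b^2 a b a b a b a) - trace(b^2 a b a b a b) = x*y*z^4 - x^2*z^3 - y^2*z^3 - 2*x*y*z^2 + 2*x^2*z + 2*y^2*z + z^3 - 3*z
apply: trace(a b a^2 b^2 a b^-1 a b) = trace(a b a b a^2 b^2 a)*trace(b) - trace(a b a b a^2 b^2 a b) = x^2*y^2*z^3 - x^3*y*z^2 - 2*x*y^3*z^2 - x*y*z^4 + x^2*z^3 + y^4*z + y^2*z^3 + x^3*y + x*y^3 + 4*x*y*z^2 - 2*x^2*z - 4*y^2*z - z^3 - 3*x*y + 3*z
use: trace(b^-1 a b a^2 b^2 a b^-1 a) = trace(a b a^2 b^2 a b^-1 a)*trace(b) - trace(a b a^2 b^2 a b^-1 a b) = x^3*y^3*z^2 - x^4*y^2*z - 2*x^2*y^4*z - 2*x^2*y^2*z^3 + x^3*y^3 + 2*x^3*y*z^2 + x*y^5 + 3*x*y^3*z^2 + x*y*z^4 + 2*x^2*y^2*z - x^2*z^3 - y^4*z - y^2*z^3 - x^3*y - 4*x*y^3 - 5*x*y*z^2 + 2*x^2*z + 5*y^2*z + z^3 + 2*x*y - 3*z
trace(a b a^2 b^2 a b^-1 a b^-2) = trace(b^-1 a b a^2 b^2 a b^-1 a)*trace(b) - trace(b^-1 a b a^2 b^2 a b^-1 a b) = x^3*y^4*z^2 - x^4*y^3*z - 2*x^2*y^5*z - 2*x^2*y^3*z^3 + x^3*y^4 + x^3*y^2*z^2 + x*y^6 + 3*x*y^4*z^2 + x*y^2*z^4 + x^4*y*z + 4*x^2*y^3*z - y^5*z - y^3*z^3 - 2*x^3*y^2 - x^3*z^2 - 5*x*y^4 - 6*x*y^2*z^2 + 5*y^3*z + y*z^3 + 5*x*y^2 + x*z^2 - 4*y*z + x

x^3*y^4*z^2 - x^4*y^3*z - 2*x^2*y^5*z - 2*x^2*y^3*z^3 + x^3*y^4 + x^3*y^2*z^2 + x*y^6 + 3*x*y^4*z^2 + x*y^2*z^4 + x^4*y*z + 4*x^2*y^3*z - y^5*z - y^3*z^3 - 2*x^3*y^2 - x^3*z^2 - 5*x*y^4 - 6*x*y^2*z^2 + 5*y^3*z + y*z^3 + 5*x*y^2 + x*z^2 - 4*y*z + x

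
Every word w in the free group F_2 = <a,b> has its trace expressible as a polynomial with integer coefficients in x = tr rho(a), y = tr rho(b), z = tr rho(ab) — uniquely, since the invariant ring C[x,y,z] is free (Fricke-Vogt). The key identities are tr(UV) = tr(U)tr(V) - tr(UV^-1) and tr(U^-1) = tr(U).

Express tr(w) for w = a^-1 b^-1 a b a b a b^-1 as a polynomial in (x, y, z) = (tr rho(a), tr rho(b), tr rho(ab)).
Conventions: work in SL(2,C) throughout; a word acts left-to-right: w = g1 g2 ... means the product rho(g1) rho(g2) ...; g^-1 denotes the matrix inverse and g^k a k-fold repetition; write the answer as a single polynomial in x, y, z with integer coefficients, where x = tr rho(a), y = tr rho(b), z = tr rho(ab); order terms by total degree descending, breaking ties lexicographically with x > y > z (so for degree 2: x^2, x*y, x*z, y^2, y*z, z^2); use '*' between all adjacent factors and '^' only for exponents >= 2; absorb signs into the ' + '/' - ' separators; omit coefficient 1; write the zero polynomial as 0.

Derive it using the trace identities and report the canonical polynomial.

x*y*z^3 - x^2*z^2 - y^2*z^2 - z^4 + x^2 + 4*z^2 - 2

and tr(a b a) = tr(a)*tr(b a) - tr(b) = x*z - y
tr(a b a b) = tr(a b)*tr(a b) - tr(1) = z^2 - 2
tr(b a b a b) = tr(b)*tr(a b a b) - tr(a b a) = y*z^2 - x*z - y
next, tr(a b a b a b) = tr(b a)*tr(b a b a) - tr(b^-1 a^-1) = z^3 - 3*z
tr(b a b) = tr(b)*tr(a b) - tr(a) = y*z - x
tr(a b a b a) = tr(a)*tr(b a b a) - tr(b a b) = x*z^2 - y*z - x
next, tr(b a b a b a b) = tr(b)*tr(a b a b a b) - tr(a b a b a) = y*z^3 - x*z^2 - 2*y*z + x
tr(b a b a b a b a) = tr(a b a b)*tr(a b a b) - tr(1) = z^4 - 4*z^2 + 2
next, tr(a b a b a b a^-1 b) = tr(b a b a b a b)*tr(a) - tr(b a b a b a b a) = x*y*z^3 - x^2*z^2 - z^4 - 2*x*y*z + x^2 + 4*z^2 - 2
next, tr(a^-1 b^-1 a b a b a b) = tr(a b a b a b a^-1)*tr(b) - tr(a b a b a b a^-1 b) = -x*y*z^3 + x^2*z^2 + y^2*z^2 + z^4 + x*y*z - x^2 - y^2 - 4*z^2 + 2
next, tr(a^-1 b^-1 a b a b a b^-1) = tr(a^-1 b^-1 a b a b a)*tr(b) - tr(a^-1 b^-1 a b a b a b) = x*y*z^3 - x^2*z^2 - y^2*z^2 - z^4 + x^2 + 4*z^2 - 2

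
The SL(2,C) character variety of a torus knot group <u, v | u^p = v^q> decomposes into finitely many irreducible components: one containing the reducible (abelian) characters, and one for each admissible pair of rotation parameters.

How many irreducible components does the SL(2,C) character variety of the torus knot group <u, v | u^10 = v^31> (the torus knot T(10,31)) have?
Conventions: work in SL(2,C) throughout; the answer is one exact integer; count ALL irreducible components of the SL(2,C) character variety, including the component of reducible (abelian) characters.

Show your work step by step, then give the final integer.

Gamma = < u, v | u^10 = v^31 > (torus knot T(10,31)); the central element u^10 = v^31 acts as +I or -I in any irreducible SL(2,C) representation.
So on each irreducible component the traces are pinned: tr(u) = 2*cos(pi*alpha/10) with 1 <= alpha <= 9, tr(v) = 2*cos(pi*beta/31) with 1 <= beta <= 30.
The two central values (-1)^alpha I and (-1)^beta I must be the same matrix, so alpha and beta share a parity.
Counting: 5 odd alphas x 15 odd betas + 4 even alphas x 15 even betas = 75 + 60 = 135.
That is 135 components of irreducible characters, and with the reducible (abelian) component the total is 136.

136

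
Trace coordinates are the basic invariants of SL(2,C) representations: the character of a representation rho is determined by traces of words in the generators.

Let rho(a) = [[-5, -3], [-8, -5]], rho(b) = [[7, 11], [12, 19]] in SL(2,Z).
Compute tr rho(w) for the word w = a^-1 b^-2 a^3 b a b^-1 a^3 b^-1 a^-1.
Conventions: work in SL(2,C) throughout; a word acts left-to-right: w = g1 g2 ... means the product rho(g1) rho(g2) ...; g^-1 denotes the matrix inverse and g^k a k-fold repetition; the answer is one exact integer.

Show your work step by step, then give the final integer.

-1627214116190

rho(a^-1) = [[-5, 3], [8, -5]]
... * rho(b^-1) = [[19, -11], [-12, 7]]  ->  [[-131, 76], [212, -123]]
... * rho(b^-1) = [[19, -11], [-12, 7]]  ->  [[-3401, 1973], [5504, -3193]]
... * rho(a) = [[-5, -3], [-8, -5]]  ->  [[1221, 338], [-1976, -547]]
... * rho(a) = [[-5, -3], [-8, -5]]  ->  [[-8809, -5353], [14256, 8663]]
... * rho(a) = [[-5, -3], [-8, -5]]  ->  [[86869, 53192], [-140584, -86083]]
... * rho(b) = [[7, 11], [12, 19]]  ->  [[1246387, 1966207], [-2017084, -3182001]]
... * rho(a) = [[-5, -3], [-8, -5]]  ->  [[-21961591, -13570196], [35541428, 21961257]]
... * rho(b^-1) = [[19, -11], [-12, 7]]  ->  [[-254427877, 146586129], [411752048, -237226909]]
... * rho(a) = [[-5, -3], [-8, -5]]  ->  [[99450353, 30352986], [-160944968, -49121599]]
... * rho(a) = [[-5, -3], [-8, -5]]  ->  [[-740075653, -450115989], [1197697632, 728442899]]
... * rho(a) = [[-5, -3], [-8, -5]]  ->  [[7301306177, 4470806904], [-11816031352, -7235307391]]
... * rho(b^-1) = [[19, -11], [-12, 7]]  ->  [[85075134515, -49018719619], [-137680906996, 79329193135]]
... * rho(a^-1) = [[-5, 3], [8, -5]]  ->  [[-817525429527, 500319001640], [1323038080060, -809688686663]]
tr = -817525429527 + -809688686663 = -1627214116190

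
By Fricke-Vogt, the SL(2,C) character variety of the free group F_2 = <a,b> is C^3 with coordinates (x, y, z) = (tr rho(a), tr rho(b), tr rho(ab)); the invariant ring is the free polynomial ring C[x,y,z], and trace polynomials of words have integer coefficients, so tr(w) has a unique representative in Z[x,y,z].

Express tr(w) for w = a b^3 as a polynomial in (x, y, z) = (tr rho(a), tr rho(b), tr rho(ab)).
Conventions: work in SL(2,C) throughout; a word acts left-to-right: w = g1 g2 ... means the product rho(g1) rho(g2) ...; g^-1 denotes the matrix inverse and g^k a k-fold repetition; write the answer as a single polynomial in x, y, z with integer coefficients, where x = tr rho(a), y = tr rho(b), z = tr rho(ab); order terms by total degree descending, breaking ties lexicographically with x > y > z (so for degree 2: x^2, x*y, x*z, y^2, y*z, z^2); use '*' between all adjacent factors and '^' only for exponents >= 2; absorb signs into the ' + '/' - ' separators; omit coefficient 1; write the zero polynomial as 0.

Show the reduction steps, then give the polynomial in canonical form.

y^2*z - x*y - z

apply: trace(a b^2) = trace(b)*trace(a b) - trace(a)  (reduce the b square) = y*z - x
trace(a b^3) = trace(b)*trace(a b^2) - trace(a b)  (reduce the b square) = y^2*z - x*y - z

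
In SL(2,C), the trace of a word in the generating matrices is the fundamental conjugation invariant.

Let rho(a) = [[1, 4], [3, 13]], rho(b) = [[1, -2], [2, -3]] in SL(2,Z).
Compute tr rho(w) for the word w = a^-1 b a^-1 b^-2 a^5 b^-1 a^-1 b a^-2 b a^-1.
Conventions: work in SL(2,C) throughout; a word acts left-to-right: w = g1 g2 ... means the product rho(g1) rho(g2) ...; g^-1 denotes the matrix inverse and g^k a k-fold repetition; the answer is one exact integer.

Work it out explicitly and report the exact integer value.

rho(a^-1) = [[13, -4], [-3, 1]]
... * rho(b) = [[1, -2], [2, -3]]  ->  [[5, -14], [-1, 3]]
... * rho(a^-1) = [[13, -4], [-3, 1]]  ->  [[107, -34], [-22, 7]]
... * rho(b^-1) = [[-3, 2], [-2, 1]]  ->  [[-253, 180], [52, -37]]
... * rho(b^-1) = [[-3, 2], [-2, 1]]  ->  [[399, -326], [-82, 67]]
... * rho(a) = [[1, 4], [3, 13]]  ->  [[-579, -2642], [119, 543]]
... * rho(a) = [[1, 4], [3, 13]]  ->  [[-8505, -36662], [1748, 7535]]
... * rho(a) = [[1, 4], [3, 13]]  ->  [[-118491, -510626], [24353, 104947]]
... * rho(a) = [[1, 4], [3, 13]]  ->  [[-1650369, -7112102], [339194, 1461723]]
... * rho(a) = [[1, 4], [3, 13]]  ->  [[-22986675, -99058802], [4724363, 20359175]]
... * rho(b^-1) = [[-3, 2], [-2, 1]]  ->  [[267077629, -145032152], [-54891439, 29807901]]
... * rho(a^-1) = [[13, -4], [-3, 1]]  ->  [[3907105633, -1213342668], [-803012410, 249373657]]
... * rho(b) = [[1, -2], [2, -3]]  ->  [[1480420297, -4174183262], [-304265096, 857903849]]
... * rho(a^-1) = [[13, -4], [-3, 1]]  ->  [[31768013647, -10095864450], [-6529157795, 2074964233]]
... * rho(a^-1) = [[13, -4], [-3, 1]]  ->  [[443271770761, -137167919038], [-91103944034, 28191595413]]
... * rho(b) = [[1, -2], [2, -3]]  ->  [[168935932685, -475039784408], [-34720753208, 97633101829]]
... * rho(a^-1) = [[13, -4], [-3, 1]]  ->  [[3621286478129, -1150783515148], [-744269097191, 236516114661]]
tr = 3621286478129 + 236516114661 = 3857802592790

3857802592790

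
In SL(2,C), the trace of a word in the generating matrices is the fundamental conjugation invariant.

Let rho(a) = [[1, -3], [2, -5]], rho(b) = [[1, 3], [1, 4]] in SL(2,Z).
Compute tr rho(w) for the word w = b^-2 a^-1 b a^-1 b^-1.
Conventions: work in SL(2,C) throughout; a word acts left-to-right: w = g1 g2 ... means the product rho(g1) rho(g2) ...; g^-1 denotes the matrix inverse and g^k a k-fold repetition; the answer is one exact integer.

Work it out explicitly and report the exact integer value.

rho(b^-1) = [[4, -3], [-1, 1]]
... * rho(b^-1) = [[4, -3], [-1, 1]]  ->  [[19, -15], [-5, 4]]
... * rho(a^-1) = [[-5, 3], [-2, 1]]  ->  [[-65, 42], [17, -11]]
... * rho(b) = [[1, 3], [1, 4]]  ->  [[-23, -27], [6, 7]]
... * rho(a^-1) = [[-5, 3], [-2, 1]]  ->  [[169, -96], [-44, 25]]
... * rho(b^-1) = [[4, -3], [-1, 1]]  ->  [[772, -603], [-201, 157]]
tr = 772 + 157 = 929

929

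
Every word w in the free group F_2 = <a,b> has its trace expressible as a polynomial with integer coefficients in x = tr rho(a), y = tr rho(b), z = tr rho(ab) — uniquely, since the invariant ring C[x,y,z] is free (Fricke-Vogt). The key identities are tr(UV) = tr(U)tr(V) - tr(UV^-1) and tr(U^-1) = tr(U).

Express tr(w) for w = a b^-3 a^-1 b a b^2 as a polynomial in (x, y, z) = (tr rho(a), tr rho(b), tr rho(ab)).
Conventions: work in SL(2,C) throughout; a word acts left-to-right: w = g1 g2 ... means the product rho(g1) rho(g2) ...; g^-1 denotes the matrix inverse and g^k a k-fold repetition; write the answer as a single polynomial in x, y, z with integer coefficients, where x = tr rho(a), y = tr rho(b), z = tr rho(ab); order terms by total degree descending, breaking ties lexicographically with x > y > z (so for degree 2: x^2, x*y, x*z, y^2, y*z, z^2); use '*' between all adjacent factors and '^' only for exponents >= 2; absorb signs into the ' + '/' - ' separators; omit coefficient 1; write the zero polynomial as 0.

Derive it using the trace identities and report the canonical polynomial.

next, trace(a^2 b) = trace(a)*trace(b a) - trace(b)   [square of a] = x*z - y
trace(a^2) = trace(a)*trace(a) - trace(1)   [square of a] = x^2 - 2
and trace(a b^2 a) = trace(b)*trace(a^2 b) - trace(a^2)   [square of b] = x*y*z - x^2 - y^2 + 2
and trace(a b a b) = trace(b a)*trace(b a) - trace(1)   [split at a repeated b] = z^2 - 2
and trace(a b^2 a b) = trace(b)*trace(a b a b) - trace(a b a)   [square of b] = y*z^2 - x*z - y
trace(b^-1 a b^2 a) = trace(a b^2 a)*trace(b) - trace(a b^2 a b)   [inverse elimination on b] = x*y^2*z - x^2*y - y^3 - y*z^2 + x*z + 3*y
trace(a b^2 a b^-2) = trace(b^-1 a b^2 a)*trace(b) - trace(b^-1 a b^2 a b)   [inverse elimination on b] = x*y^3*z - x^2*y^2 - y^4 - y^2*z^2 + x^2 + 4*y^2 - 2
next, trace(b a b) = trace(b)*trace(a b) - trace(a)   [square of b] = y*z - x
next, trace(a^2 b a b) = trace(a)*trace(b a b a) - trace(b a b)   [square of a] = x*z^2 - y*z - x
trace(a^2 b a) = trace(a)*trace(b a^2) - trace(b a)   [square of a] = x^2*z - x*y - z
and trace(a b a b^2 a) = trace(b)*trace(a^2 b a b) - trace(a^2 b a)   [square of b] = x*y*z^2 - x^2*z - y^2*z + z
next, trace(a b a b a b) = trace(b a b a)*trace(b a) - trace(a b)   [split at a repeated b] = z^3 - 3*z
trace(a b a b^2 a b) = trace(b)*trace(a b a b a b) - trace(a b a b a)   [square of b] = y*z^3 - x*z^2 - 2*y*z + x
next, trace(b^-1 a b a b^2 a) = trace(a b a b^2 a)*trace(b) - trace(a b a b^2 a b)   [inverse elimination on b] = x*y^2*z^2 - x^2*y*z - y^3*z - y*z^3 + x*z^2 + 3*y*z - x
next, trace(b^-2 a b a b^2 a) = trace(b^-1 a b a b^2 a)*trace(b) - trace(b^-1 a b a b^2 a b)   [inverse elimination on b] = x*y^3*z^2 - x^2*y^2*z - y^4*z - y^2*z^3 + x^2*z + 4*y^2*z - x*y - z
trace(b a b^2 a b^-3 a) = trace(b^-2 a b a b^2 a)*trace(b) - trace(b^-2 a b a b^2 a b)   [inverse elimination on b] = x*y^4*z^2 - x^2*y^3*z - y^5*z - y^3*z^3 - x*y^2*z^2 + 2*x^2*y*z + 5*y^3*z + y*z^3 - x*y^2 - x*z^2 - 4*y*z + x
next, trace(a b^-3 a^-1 b a b^2) = trace(b a b^2 a b^-3)*trace(a) - trace(b a b^2 a b^-3 a)   [inverse elimination on a] = -x*y^4*z^2 + 2*x^2*y^3*z + y^5*z + y^3*z^3 - x^3*y^2 - x*y^4 - 2*x^2*y*z - 5*y^3*z - y*z^3 + x^3 + 5*x*y^2 + x*z^2 + 4*y*z - 3*x

-x*y^4*z^2 + 2*x^2*y^3*z + y^5*z + y^3*z^3 - x^3*y^2 - x*y^4 - 2*x^2*y*z - 5*y^3*z - y*z^3 + x^3 + 5*x*y^2 + x*z^2 + 4*y*z - 3*x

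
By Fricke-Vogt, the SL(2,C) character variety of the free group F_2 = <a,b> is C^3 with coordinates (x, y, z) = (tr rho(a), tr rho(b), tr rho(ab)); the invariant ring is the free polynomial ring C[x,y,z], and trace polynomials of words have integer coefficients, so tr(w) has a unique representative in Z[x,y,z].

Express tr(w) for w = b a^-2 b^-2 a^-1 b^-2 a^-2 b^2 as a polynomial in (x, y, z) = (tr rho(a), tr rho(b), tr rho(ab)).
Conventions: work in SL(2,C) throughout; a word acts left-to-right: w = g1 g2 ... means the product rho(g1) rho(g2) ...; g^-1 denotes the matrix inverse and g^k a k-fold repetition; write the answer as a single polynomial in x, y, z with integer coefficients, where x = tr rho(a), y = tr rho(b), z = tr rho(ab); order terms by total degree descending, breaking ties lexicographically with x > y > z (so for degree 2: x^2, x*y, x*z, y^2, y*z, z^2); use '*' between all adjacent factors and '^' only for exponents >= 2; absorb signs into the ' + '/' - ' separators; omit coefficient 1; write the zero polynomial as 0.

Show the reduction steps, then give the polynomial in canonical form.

x^3*y^5*z^2 - 2*x^4*y^4*z - x^2*y^6*z - x^2*y^4*z^3 + x^5*y^3 + x^3*y^5 + 3*x^4*y^2*z + 5*x^2*y^4*z + x^2*y^2*z^3 - 2*x^5*y - 6*x^3*y^3 - 2*x^3*y*z^2 + x^4*z - 6*x^2*y^2*z + 9*x^3*y + 2*x*y^3 + 2*x*y*z^2 - 3*x^2*z - 6*x*y + z

reduce: trace(a^-1) = trace(a) = x
reduce: trace(b^2 a) = trace(b)*trace(a b) - trace(a) = y*z - x
so trace(b^2) = trace(b)*trace(b) - trace(1) = y^2 - 2
reduce: trace(a b^2 a) = trace(a)*trace(b^2 a) - trace(b^2) = x*y*z - x^2 - y^2 + 2
trace(a b a b) = trace(b a)*trace(b a) - trace(1)   [split at repeated b] = z^2 - 2
trace(a b a) = trace(a)*trace(b a) - trace(b) = x*z - y
reduce: trace(a b^2 a b) = trace(b)*trace(a b a b) - trace(a b a) = y*z^2 - x*z - y
reduce: trace(a b^2 a b^-1) = trace(a b^2 a)*trace(b) - trace(a b^2 a b) = x*y^2*z - x^2*y - y^3 - y*z^2 + x*z + 3*y
reduce: trace(b^2 a b^-2 a) = trace(a b^2 a b^-1)*trace(b) - trace(a b^2 a) = x*y^3*z - x^2*y^2 - y^4 - y^2*z^2 + x^2 + 4*y^2 - 2
reduce: trace(b^-2 a^-1 b^2 a) = trace(b^2 a b^-2)*trace(a) - trace(b^2 a b^-2 a) = -x*y^3*z + x^2*y^2 + y^4 + y^2*z^2 - 4*y^2 + 2
so trace(b^2 a^-1 b^-2 a^-1) = trace(b^-2 a^-1 b^2)*trace(a) - trace(b^-2 a^-1 b^2 a) = x*y^3*z - x^2*y^2 - y^4 - y^2*z^2 + x^2 + 4*y^2 - 2
trace(a b a^-1 b) = trace(b a b)*trace(a) - trace(b a b a) = x*y*z - x^2 - z^2 + 2
trace(a^-1 b^-1 a b) = trace(a b a^-1)*trace(b) - trace(a b a^-1 b) = -x*y*z + x^2 + y^2 + z^2 - 2
trace(b a b^2) = trace(b)*trace(a b^2) - trace(a b) = y^2*z - x*y - z
trace(b^3 a b) = trace(b)*trace(b a b^2) - trace(b a b) = y^3*z - x*y^2 - 2*y*z + x
trace(a b^3 a b) = trace(b)*trace(b a b a b) - trace(b a b a) = y^2*z^2 - x*y*z - y^2 - z^2 + 2
so trace(a b^3 a) = trace(b)*trace(a^2 b^2) - trace(a^2 b) = x*y^2*z - x^2*y - y^3 - x*z + 3*y
reduce: trace(b a b^3 a b) = trace(b)*trace(a b^3 a b) - trace(a b^3 a) = y^3*z^2 - 2*x*y^2*z + x^2*y - y*z^2 + x*z - y
trace(a b a b a b) = trace(a b)*trace(a b a b) - trace(a^-1 b^-1)   [split at repeated a] = z^3 - 3*z
reduce: trace(a b a b a) = trace(a)*trace(b a b a) - trace(b a b) = x*z^2 - y*z - x
trace(a b a b a b^2) = trace(b)*trace(a b a b a b) - trace(a b a b a) = y*z^3 - x*z^2 - 2*y*z + x
trace(b a b^3 a b a) = trace(b)*trace(a b a b a b^2) - trace(a b a b a b) = y^2*z^3 - x*y*z^2 - 2*y^2*z - z^3 + x*y + 3*z
reduce: trace(a b^3 a b a^-1 b) = trace(b a b^3 a b)*trace(a) - trace(b a b^3 a b a) = x*y^3*z^2 - 2*x^2*y^2*z - y^2*z^3 + x^3*y + x^2*z + 2*y^2*z + z^3 - 2*x*y - 3*z
reduce: trace(a^-1 b^-1 a b^3 a b) = trace(a b^3 a b a^-1)*trace(b) - trace(a b^3 a b a^-1 b) = -x*y^3*z^2 + 2*x^2*y^2*z + y^4*z + y^2*z^3 - x^3*y - x*y^3 - x^2*z - 4*y^2*z - z^3 + 3*x*y + 3*z
so trace(b^-1 a^-1 b^-1 a b^3 a) = trace(a^-1 b^-1 a b^3 a)*trace(b) - trace(a^-1 b^-1 a b^3 a b) = x*y^3*z^2 - 2*x^2*y^2*z - y^4*z - y^2*z^3 + x^3*y + x*y^3 + x^2*z + 5*y^2*z + z^3 - 4*x*y - 3*z
trace(b^-2 a^-1 b^-1 a b^3 a) = trace(b^-1 a^-1 b^-1 a b^3 a)*trace(b) - trace(b^-1 a^-1 b^-1 a b^3 a b) = x*y^4*z^2 - 2*x^2*y^3*z - y^5*z - y^3*z^3 + x^3*y^2 + x*y^4 + x^2*y*z + 5*y^3*z + y*z^3 - 4*x*y^2 - 4*y*z + x
reduce: trace(b^3 a^-1 b^-2 a^-1 b^-1 a) = trace(b^-2 a^-1 b^-1 a b^3)*trace(a) - trace(b^-2 a^-1 b^-1 a b^3 a) = -x*y^4*z^2 + 2*x^2*y^3*z + y^5*z + y^3*z^3 - x^3*y^2 - x*y^4 - 2*x^2*y*z - 5*y^3*z - y*z^3 + x^3 + 5*x*y^2 + x*z^2 + 4*y*z - 3*x
reduce: trace(b^-1 a^-1 b^3 a^-1 b^-2 a^-1) = trace(b^3 a^-1 b^-2 a^-1 b^-1)*trace(a) - trace(b^3 a^-1 b^-2 a^-1 b^-1 a) = x*y^4*z^2 - x^2*y^3*z - y^5*z - y^3*z^3 - x*y^2*z^2 + 2*x^2*y*z + 5*y^3*z + y*z^3 - x*y^2 - x*z^2 - 4*y*z + x
trace(b^3) = trace(b)*trace(b^2) - trace(b) = y^3 - 3*y
trace(a^-1 b^3) = trace(b^3)*trace(a) - trace(b^3 a) = x*y^3 - y^2*z - 2*x*y + z
so trace(a^-1 b^3 a^-1) = trace(a^-1 b^3)*trace(a) - trace(a^-1 b^3 a) = x^2*y^3 - x*y^2*z - 2*x^2*y - y^3 + x*z + 3*y
trace(b^4) = trace(b)*trace(b^3) - trace(b^2) = y^4 - 4*y^2 + 2
trace(b a^-1 b^3) = trace(b^4)*trace(a) - trace(b^4 a) = x*y^4 - y^3*z - 3*x*y^2 + 2*y*z + x
trace(b a^-1 b^3 a) = trace(b^3 a b)*trace(a) - trace(b^3 a b a) = x*y^3*z - x^2*y^2 - y^2*z^2 - x*y*z + x^2 + y^2 + z^2 - 2
trace(a^-1 b^3 a^-1 b) = trace(b a^-1 b^3)*trace(a) - trace(b a^-1 b^3 a) = x^2*y^4 - 2*x*y^3*z - 2*x^2*y^2 + y^2*z^2 + 3*x*y*z - y^2 - z^2 + 2
trace(b^3 a^-1 b^-1 a^-1) = trace(a^-1 b^3 a^-1)*trace(b) - trace(a^-1 b^3 a^-1 b) = x*y^3*z - y^4 - y^2*z^2 - 2*x*y*z + 4*y^2 + z^2 - 2
trace(b^2 a^-1) = trace(b^2)*trace(a) - trace(b^2 a) = x*y^2 - y*z - x
trace(b^-1 a^-2 b^3 a^-1) = trace(b^3 a^-1 b^-1 a^-1)*trace(a) - trace(b^3 a^-1 b^-1) = x^2*y^3*z - x*y^4 - x*y^2*z^2 - 2*x^2*y*z + 3*x*y^2 + x*z^2 + y*z - x
trace(a^-2 b^3 a^-1) = trace(a^-1 b^3 a^-1)*trace(a) - trace(a^-1 b^3) = x^3*y^3 - x^2*y^2*z - 2*x^3*y - 2*x*y^3 + x^2*z + y^2*z + 5*x*y - z
reduce: trace(a^-1 b^3 a^-1 b^-2 a^-1) = trace(b^-1 a^-2 b^3 a^-1)*trace(b) - trace(b^-1 a^-2 b^3 a^-1 b) = x^2*y^4*z - x^3*y^3 - x*y^5 - x*y^3*z^2 - x^2*y^2*z + 2*x^3*y + 5*x*y^3 + x*y*z^2 - x^2*z - 6*x*y + z
so trace(a^-1 b^-2 a^-1 b^-2 a^-1 b^3) = trace(b^-1 a^-1 b^3 a^-1 b^-2 a^-1)*trace(b) - trace(b^-1 a^-1 b^3 a^-1 b^-2 a^-1 b) = x*y^5*z^2 - 2*x^2*y^4*z - y^6*z - y^4*z^3 + x^3*y^3 + x*y^5 + 3*x^2*y^2*z + 5*y^4*z + y^2*z^3 - 2*x^3*y - 6*x*y^3 - 2*x*y*z^2 + x^2*z - 4*y^2*z + 7*x*y - z
so trace(a^-1 b^3 a^-2 b^-2 a^-1 b^-2) = trace(a^-1 b^-2 a^-1 b^-2 a^-1 b^3)*trace(a) - trace(a^-1 b^-2 a^-1 b^-2 a^-1 b^3 a) = x^2*y^5*z^2 - 2*x^3*y^4*z - x*y^6*z - x*y^4*z^3 + x^4*y^3 + x^2*y^5 + 3*x^3*y^2*z + 5*x*y^4*z + x*y^2*z^3 - 2*x^4*y - 6*x^2*y^3 - 2*x^2*y*z^2 + x^3*z - 5*x*y^2*z + 8*x^2*y + y^3 + y*z^2 - 2*x*z - 3*y
so trace(a^-1 b) = trace(b)*trace(a) - trace(b a) = x*y - z
so trace(a^-2 b) = trace(a^-1 b)*trace(a) - trace(a^-1 b a) = x^2*y - x*z - y
trace(a^-1 b a^-2) = trace(a^-2 b)*trace(a) - trace(a^-2 b a) = x^3*y - x^2*z - 2*x*y + z
trace(a^-1 b a^-1 b) = trace(b a^-1 b)*trace(a) - trace(b a^-1 b a) = x^2*y^2 - 2*x*y*z + z^2 - 2
so trace(a^-1 b a^-2 b) = trace(a^-1 b a^-1 b)*trace(a) - trace(a^-1 b a^-1 b a) = x^3*y^2 - 2*x^2*y*z - x*y^2 + x*z^2 + y*z - x
so trace(a^-1 b a^-2 b^-1) = trace(a^-1 b a^-2)*trace(b) - trace(a^-1 b a^-2 b) = x^2*y*z - x*y^2 - x*z^2 + x
so trace(b a^-2 b^-2 a^-1) = trace(a^-1 b a^-2 b^-1)*trace(b) - trace(a^-1 b a^-2) = x^2*y^2*z - x^3*y - x*y^3 - x*y*z^2 + x^2*z + 3*x*y - z
trace(b a^-2 b^-2 a^-1 b^-2 a^-2 b^2) = trace(a^-1 b^3 a^-2 b^-2 a^-1 b^-2)*trace(a) - trace(a^-1 b^3 a^-2 b^-2 a^-1 b^-2 a) = x^3*y^5*z^2 - 2*x^4*y^4*z - x^2*y^6*z - x^2*y^4*z^3 + x^5*y^3 + x^3*y^5 + 3*x^4*y^2*z + 5*x^2*y^4*z + x^2*y^2*z^3 - 2*x^5*y - 6*x^3*y^3 - 2*x^3*y*z^2 + x^4*z - 6*x^2*y^2*z + 9*x^3*y + 2*x*y^3 + 2*x*y*z^2 - 3*x^2*z - 6*x*y + z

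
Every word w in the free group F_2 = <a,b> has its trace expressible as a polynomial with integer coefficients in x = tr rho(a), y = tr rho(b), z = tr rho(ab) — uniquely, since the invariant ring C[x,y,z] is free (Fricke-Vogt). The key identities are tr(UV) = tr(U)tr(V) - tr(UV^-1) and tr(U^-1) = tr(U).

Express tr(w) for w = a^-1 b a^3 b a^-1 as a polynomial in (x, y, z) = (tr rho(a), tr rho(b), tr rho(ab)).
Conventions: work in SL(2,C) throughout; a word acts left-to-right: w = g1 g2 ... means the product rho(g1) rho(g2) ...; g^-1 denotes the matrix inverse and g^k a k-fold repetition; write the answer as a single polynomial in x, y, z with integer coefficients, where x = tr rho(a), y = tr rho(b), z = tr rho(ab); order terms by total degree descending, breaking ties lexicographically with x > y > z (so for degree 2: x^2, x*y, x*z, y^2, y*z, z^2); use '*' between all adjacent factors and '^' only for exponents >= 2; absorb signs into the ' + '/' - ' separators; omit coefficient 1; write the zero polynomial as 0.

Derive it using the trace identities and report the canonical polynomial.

x^4*y*z - x^5 - x^3*y^2 - x^3*z^2 - x^2*y*z + 5*x^3 + x*y^2 + x*z^2 + y*z - 5*x

apply: trace(b^2 a) = trace(b) trace(a b) - trace(a) = y*z - x
trace(b^2) = trace(b) trace(b) - trace(1) = y^2 - 2
apply: trace(a b^2 a) = trace(a) trace(b^2 a) - trace(b^2) = x*y*z - x^2 - y^2 + 2
use: trace(b a^3 b) = trace(a) trace(a b^2 a) - trace(a b^2) = x^2*y*z - x^3 - x*y^2 - y*z + 3*x
trace(b a b a) = trace(a b) trace(a b) - trace(1)   [split at repeated a] = z^2 - 2
use: trace(a b a b a) = trace(a) trace(b a b a) - trace(b a b) = x*z^2 - y*z - x
apply: trace(b a^3 b a) = trace(a) trace(a b a b a) - trace(a b a b) = x^2*z^2 - x*y*z - x^2 - z^2 + 2
trace(b a^3 b a^-1) = trace(b a^3 b) trace(a) - trace(b a^3 b a) = x^3*y*z - x^4 - x^2*y^2 - x^2*z^2 + 4*x^2 + z^2 - 2
trace(a^-1 b a^3 b a^-1) = trace(b a^3 b a^-1) trace(a) - trace(b a^3 b) = x^4*y*z - x^5 - x^3*y^2 - x^3*z^2 - x^2*y*z + 5*x^3 + x*y^2 + x*z^2 + y*z - 5*x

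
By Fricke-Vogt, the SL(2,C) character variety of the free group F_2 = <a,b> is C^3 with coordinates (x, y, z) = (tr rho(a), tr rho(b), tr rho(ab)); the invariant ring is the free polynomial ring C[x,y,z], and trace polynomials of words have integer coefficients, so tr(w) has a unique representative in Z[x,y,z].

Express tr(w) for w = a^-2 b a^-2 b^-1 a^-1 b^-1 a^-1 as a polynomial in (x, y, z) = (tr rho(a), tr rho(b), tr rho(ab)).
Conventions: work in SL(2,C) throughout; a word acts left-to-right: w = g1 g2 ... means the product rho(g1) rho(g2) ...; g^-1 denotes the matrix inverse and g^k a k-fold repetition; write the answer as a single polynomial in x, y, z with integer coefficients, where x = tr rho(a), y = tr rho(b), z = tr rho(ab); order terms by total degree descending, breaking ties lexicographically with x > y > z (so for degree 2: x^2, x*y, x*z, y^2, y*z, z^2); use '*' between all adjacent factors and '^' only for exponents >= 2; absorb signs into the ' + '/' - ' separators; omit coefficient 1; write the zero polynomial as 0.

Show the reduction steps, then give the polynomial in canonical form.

trace(a^-1) = trace(a) = x
and trace(a^-2) = trace(a^-1) * trace(a) - trace(1) = x^2 - 2
and trace(a^-1 b) = trace(b) * trace(a) - trace(b a) = x*y - z
trace(b a b) = trace(b) * trace(a b) - trace(a) = y*z - x
next, trace(b a b a) = trace(b a) * trace(b a) - trace(1)   [split at repeated b] = z^2 - 2
next, trace(b a b a^-1) = trace(b a b) * trace(a) - trace(b a b a) = x*y*z - x^2 - z^2 + 2
trace(a^-2 b a b) = trace(b a b a^-1) * trace(a) - trace(b a b) = x^2*y*z - x^3 - x*z^2 - y*z + 3*x
next, trace(b^-1 a^-2 b a) = trace(a^-2 b a) * trace(b) - trace(a^-2 b a b) = -x^2*y*z + x^3 + x*y^2 + x*z^2 - 3*x
trace(b a^-1 b^-1 a^-2) = trace(b^-1 a^-2 b) * trace(a) - trace(b^-1 a^-2 b a) = x^2*y*z - x*y^2 - x*z^2 + x
next, trace(a^-1 b a^-1) = trace(a^-1 b) * trace(a) - trace(a^-1 b a) = x^2*y - x*z - y
next, trace(b^2) = trace(b) * trace(b) - trace(1) = y^2 - 2
trace(b a^-1 b) = trace(b^2) * trace(a) - trace(b^2 a) = x*y^2 - y*z - x
next, trace(a^-1 b a^-1 b) = trace(b a^-1 b) * trace(a) - trace(b a^-1 b a) = x^2*y^2 - 2*x*y*z + z^2 - 2
trace(b a^-1 b^-1 a^-1) = trace(a^-1 b a^-1) * trace(b) - trace(a^-1 b a^-1 b) = x*y*z - y^2 - z^2 + 2
trace(b^-1 a^-3 b a^-1) = trace(b a^-1 b^-1 a^-2) * trace(a) - trace(b a^-1 b^-1 a^-1) = x^3*y*z - x^2*y^2 - x^2*z^2 - x*y*z + x^2 + y^2 + z^2 - 2
trace(a^-3) = trace(a^-2) * trace(a) - trace(a^-1) = x^3 - 3*x
next, trace(a^-2 b a^-2 b^-1 a^-1) = trace(b^-1 a^-3 b a^-1) * trace(a) - trace(b^-1 a^-3 b) = x^4*y*z - x^3*y^2 - x^3*z^2 - x^2*y*z + x*y^2 + x*z^2 + x
next, trace(a b^2 a) = trace(a) * trace(b^2 a) - trace(b^2) = x*y*z - x^2 - y^2 + 2
trace(a b a) = trace(a) * trace(b a) - trace(b) = x*z - y
trace(a b^2 a b) = trace(b) * trace(a b a b) - trace(a b a) = y*z^2 - x*z - y
next, trace(b^2 a b^-1 a) = trace(a b^2 a) * trace(b) - trace(a b^2 a b) = x*y^2*z - x^2*y - y^3 - y*z^2 + x*z + 3*y
next, trace(b^-1 a^-1 b^2 a) = trace(b^2 a b^-1) * trace(a) - trace(b^2 a b^-1 a) = -x*y^2*z + x^2*y + y^3 + y*z^2 - 3*y
next, trace(b a^-1 b^-1 a^-1 b) = trace(b^-1 a^-1 b^2) * trace(a) - trace(b^-1 a^-1 b^2 a) = x*y^2*z - y^3 - y*z^2 - x*z + 3*y
next, trace(b a b a b a) = trace(b a) * trace(b a b a) - trace(b^-1 a^-1)   [split at repeated b] = z^3 - 3*z
next, trace(a^-1 b a b a b) = trace(b a b a b) * trace(a) - trace(b a b a b a) = x*y*z^2 - x^2*z - z^3 - x*y + 3*z
and trace(b^-1 a^-1 b a b a) = trace(a^-1 b a b a) * trace(b) - trace(a^-1 b a b a b) = -x*y*z^2 + x^2*z + y^2*z + z^3 - 3*z
and trace(b a^-1 b^-1 a^-1 b a) = trace(b^-1 a^-1 b a b) * trace(a) - trace(b^-1 a^-1 b a b a) = x*y*z^2 - x^2*z - y^2*z - z^3 + x*y + 3*z
trace(b a^-1 b^-1 a^-1 b a^-1) = trace(b a^-1 b^-1 a^-1 b) * trace(a) - trace(b a^-1 b^-1 a^-1 b a) = x^2*y^2*z - x*y^3 - 2*x*y*z^2 + y^2*z + z^3 + 2*x*y - 3*z
next, trace(a^-1 b^-1 a^-1 b a^-2 b) = trace(b a^-1 b^-1 a^-1 b a^-1) * trace(a) - trace(b a^-1 b^-1 a^-1 b) = x^3*y^2*z - x^2*y^3 - 2*x^2*y*z^2 + x*z^3 + 2*x^2*y + y^3 + y*z^2 - 2*x*z - 3*y
trace(a^-1 b a^-2) = trace(a^-1 b a^-1) * trace(a) - trace(a^-1 b) = x^3*y - x^2*z - 2*x*y + z
next, trace(a^-2 b a^-2 b^-1 a^-1 b) = trace(a^-1 b^-1 a^-1 b a^-2 b) * trace(a) - trace(a^-1 b^-1 a^-1 b a^-2 b a) = x^4*y^2*z - x^3*y^3 - 2*x^3*y*z^2 + x^2*z^3 + x^3*y + x*y^3 + x*y*z^2 - x^2*z - x*y - z
trace(a^-1 b a^-2 b^-1 a^-1 b^-1 a^-1) = trace(a^-2 b a^-2 b^-1 a^-1) * trace(b) - trace(a^-2 b a^-2 b^-1 a^-1 b) = x^3*y*z^2 - x^2*y^2*z - x^2*z^3 - x^3*y + x^2*z + 2*x*y + z
next, trace(a^-2 b a^-2) = trace(a^-1 b a^-2) * trace(a) - trace(a^-1 b a^-1) = x^4*y - x^3*z - 3*x^2*y + 2*x*z + y
next, trace(b a^-2 b a^-1) = trace(a^-1 b a^-1 b) * trace(a) - trace(a^-1 b a^-1 b a) = x^3*y^2 - 2*x^2*y*z - x*y^2 + x*z^2 + y*z - x
and trace(b a^-2 b) = trace(a^-1 b^2) * trace(a) - trace(a^-1 b^2 a) = x^2*y^2 - x*y*z - x^2 - y^2 + 2
trace(a^-2 b a^-2 b) = trace(b a^-2 b a^-1) * trace(a) - trace(b a^-2 b) = x^4*y^2 - 2*x^3*y*z - 2*x^2*y^2 + x^2*z^2 + 2*x*y*z + y^2 - 2
trace(a^-1 b a^-2 b^-1 a^-1) = trace(a^-2 b a^-2) * trace(b) - trace(a^-2 b a^-2 b) = x^3*y*z - x^2*y^2 - x^2*z^2 + 2
trace(a^-1 b a^-2 b^-1 a^-1 b) = trace(a^-1 b^-1 a^-1 b a^-1 b) * trace(a) - trace(a^-1 b^-1 a^-1 b a^-1 b a) = x^3*y^2*z - x^2*y^3 - 2*x^2*y*z^2 + x*y^2*z + x*z^3 + x^2*y - 2*x*z + y
and trace(a^-1 b a^-2 b^-1 a^-1 b^-1) = trace(a^-1 b a^-2 b^-1 a^-1) * trace(b) - trace(a^-1 b a^-2 b^-1 a^-1 b) = x^2*y*z^2 - x*y^2*z - x*z^3 - x^2*y + 2*x*z + y
next, trace(a^-2 b a^-2 b^-1 a^-1 b^-1 a^-1) = trace(a^-1 b a^-2 b^-1 a^-1 b^-1 a^-1) * trace(a) - trace(a^-1 b a^-2 b^-1 a^-1 b^-1) = x^4*y*z^2 - x^3*y^2*z - x^3*z^3 - x^4*y - x^2*y*z^2 + x^3*z + x*y^2*z + x*z^3 + 3*x^2*y - x*z - y

x^4*y*z^2 - x^3*y^2*z - x^3*z^3 - x^4*y - x^2*y*z^2 + x^3*z + x*y^2*z + x*z^3 + 3*x^2*y - x*z - y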